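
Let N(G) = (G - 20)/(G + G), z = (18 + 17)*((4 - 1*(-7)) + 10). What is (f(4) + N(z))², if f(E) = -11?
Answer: 9554281/86436 ≈ 110.54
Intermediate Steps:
z = 735 (z = 35*((4 + 7) + 10) = 35*(11 + 10) = 35*21 = 735)
N(G) = (-20 + G)/(2*G) (N(G) = (-20 + G)/((2*G)) = (-20 + G)*(1/(2*G)) = (-20 + G)/(2*G))
(f(4) + N(z))² = (-11 + (½)*(-20 + 735)/735)² = (-11 + (½)*(1/735)*715)² = (-11 + 143/294)² = (-3091/294)² = 9554281/86436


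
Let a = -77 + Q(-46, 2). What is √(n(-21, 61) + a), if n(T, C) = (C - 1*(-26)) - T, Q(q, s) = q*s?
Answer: I*√61 ≈ 7.8102*I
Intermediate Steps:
a = -169 (a = -77 - 46*2 = -77 - 92 = -169)
n(T, C) = 26 + C - T (n(T, C) = (C + 26) - T = (26 + C) - T = 26 + C - T)
√(n(-21, 61) + a) = √((26 + 61 - 1*(-21)) - 169) = √((26 + 61 + 21) - 169) = √(108 - 169) = √(-61) = I*√61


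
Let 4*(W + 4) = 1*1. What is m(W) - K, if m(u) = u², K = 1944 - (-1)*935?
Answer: -45839/16 ≈ -2864.9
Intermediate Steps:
W = -15/4 (W = -4 + (1*1)/4 = -4 + (¼)*1 = -4 + ¼ = -15/4 ≈ -3.7500)
K = 2879 (K = 1944 - 1*(-935) = 1944 + 935 = 2879)
m(W) - K = (-15/4)² - 1*2879 = 225/16 - 2879 = -45839/16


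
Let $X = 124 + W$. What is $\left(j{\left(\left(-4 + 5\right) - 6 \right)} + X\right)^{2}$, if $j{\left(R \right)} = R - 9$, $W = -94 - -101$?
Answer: $13689$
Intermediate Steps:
$W = 7$ ($W = -94 + 101 = 7$)
$j{\left(R \right)} = -9 + R$
$X = 131$ ($X = 124 + 7 = 131$)
$\left(j{\left(\left(-4 + 5\right) - 6 \right)} + X\right)^{2} = \left(\left(-9 + \left(\left(-4 + 5\right) - 6\right)\right) + 131\right)^{2} = \left(\left(-9 + \left(1 - 6\right)\right) + 131\right)^{2} = \left(\left(-9 - 5\right) + 131\right)^{2} = \left(-14 + 131\right)^{2} = 117^{2} = 13689$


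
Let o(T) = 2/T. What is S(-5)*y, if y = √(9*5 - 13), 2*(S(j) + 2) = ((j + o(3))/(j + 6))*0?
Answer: -8*√2 ≈ -11.314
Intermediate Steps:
S(j) = -2 (S(j) = -2 + (((j + 2/3)/(j + 6))*0)/2 = -2 + (((j + 2*(⅓))/(6 + j))*0)/2 = -2 + (((j + ⅔)/(6 + j))*0)/2 = -2 + (((⅔ + j)/(6 + j))*0)/2 = -2 + (½)*0 = -2 + 0 = -2)
y = 4*√2 (y = √(45 - 13) = √32 = 4*√2 ≈ 5.6569)
S(-5)*y = -8*√2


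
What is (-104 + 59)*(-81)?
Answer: 3645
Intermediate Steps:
(-104 + 59)*(-81) = -45*(-81) = 3645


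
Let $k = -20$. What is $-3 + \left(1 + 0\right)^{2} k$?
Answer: $-23$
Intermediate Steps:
$-3 + \left(1 + 0\right)^{2} k = -3 + \left(1 + 0\right)^{2} \left(-20\right) = -3 + 1^{2} \left(-20\right) = -3 + 1 \left(-20\right) = -3 - 20 = -23$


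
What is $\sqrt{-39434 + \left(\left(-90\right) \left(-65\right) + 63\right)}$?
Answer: $i \sqrt{33521} \approx 183.09 i$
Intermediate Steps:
$\sqrt{-39434 + \left(\left(-90\right) \left(-65\right) + 63\right)} = \sqrt{-39434 + \left(5850 + 63\right)} = \sqrt{-39434 + 5913} = \sqrt{-33521} = i \sqrt{33521}$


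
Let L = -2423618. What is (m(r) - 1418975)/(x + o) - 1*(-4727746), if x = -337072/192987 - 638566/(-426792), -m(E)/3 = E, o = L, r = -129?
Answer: 157293754412307670792106/33270343825274909 ≈ 4.7277e+6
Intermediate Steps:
o = -2423618
m(E) = -3*E
x = -3437449397/13727551284 (x = -337072*1/192987 - 638566*(-1/426792) = -337072/192987 + 319283/213396 = -3437449397/13727551284 ≈ -0.25041)
(m(r) - 1418975)/(x + o) - 1*(-4727746) = (-3*(-129) - 1418975)/(-3437449397/13727551284 - 2423618) - 1*(-4727746) = (387 - 1418975)/(-33270343825274909/13727551284) + 4727746 = -1418588*(-13727551284/33270343825274909) + 4727746 = 19473739520866992/33270343825274909 + 4727746 = 157293754412307670792106/33270343825274909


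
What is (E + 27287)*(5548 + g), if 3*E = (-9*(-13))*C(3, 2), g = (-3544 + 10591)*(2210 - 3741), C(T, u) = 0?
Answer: -294246881383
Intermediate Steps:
g = -10788957 (g = 7047*(-1531) = -10788957)
E = 0 (E = (-9*(-13)*0)/3 = (117*0)/3 = (⅓)*0 = 0)
(E + 27287)*(5548 + g) = (0 + 27287)*(5548 - 10788957) = 27287*(-10783409) = -294246881383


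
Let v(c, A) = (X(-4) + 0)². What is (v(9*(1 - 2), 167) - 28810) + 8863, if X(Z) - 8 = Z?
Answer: -19931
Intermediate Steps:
X(Z) = 8 + Z
v(c, A) = 16 (v(c, A) = ((8 - 4) + 0)² = (4 + 0)² = 4² = 16)
(v(9*(1 - 2), 167) - 28810) + 8863 = (16 - 28810) + 8863 = -28794 + 8863 = -19931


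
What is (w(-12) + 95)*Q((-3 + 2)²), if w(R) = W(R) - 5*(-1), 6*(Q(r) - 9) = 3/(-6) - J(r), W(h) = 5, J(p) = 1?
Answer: 3675/4 ≈ 918.75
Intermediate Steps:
Q(r) = 35/4 (Q(r) = 9 + (3/(-6) - 1*1)/6 = 9 + (3*(-⅙) - 1)/6 = 9 + (-½ - 1)/6 = 9 + (⅙)*(-3/2) = 9 - ¼ = 35/4)
w(R) = 10 (w(R) = 5 - 5*(-1) = 5 + 5 = 10)
(w(-12) + 95)*Q((-3 + 2)²) = (10 + 95)*(35/4) = 105*(35/4) = 3675/4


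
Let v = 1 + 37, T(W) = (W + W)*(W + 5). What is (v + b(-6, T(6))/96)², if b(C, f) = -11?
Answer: 13227769/9216 ≈ 1435.3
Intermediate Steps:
T(W) = 2*W*(5 + W) (T(W) = (2*W)*(5 + W) = 2*W*(5 + W))
v = 38
(v + b(-6, T(6))/96)² = (38 - 11/96)² = (3637/96)² = 13227769/9216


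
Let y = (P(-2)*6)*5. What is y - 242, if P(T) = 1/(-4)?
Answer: -499/2 ≈ -249.50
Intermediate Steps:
P(T) = -1/4
y = -15/2 (y = -1/4*6*5 = -3/2*5 = -15/2 ≈ -7.5000)
y - 242 = -15/2 - 242 = -499/2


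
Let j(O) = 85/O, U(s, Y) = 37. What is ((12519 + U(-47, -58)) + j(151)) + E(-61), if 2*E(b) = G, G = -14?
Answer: 1894984/151 ≈ 12550.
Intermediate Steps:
E(b) = -7 (E(b) = (1/2)*(-14) = -7)
((12519 + U(-47, -58)) + j(151)) + E(-61) = ((12519 + 37) + 85/151) - 7 = (12556 + 85*(1/151)) - 7 = (12556 + 85/151) - 7 = 1896041/151 - 7 = 1894984/151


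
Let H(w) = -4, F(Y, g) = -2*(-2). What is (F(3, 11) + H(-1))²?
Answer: 0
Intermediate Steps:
F(Y, g) = 4
(F(3, 11) + H(-1))² = (4 - 4)² = 0² = 0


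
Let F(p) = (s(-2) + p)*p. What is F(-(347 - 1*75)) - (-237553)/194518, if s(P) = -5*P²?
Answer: 15449635185/194518 ≈ 79425.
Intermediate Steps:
F(p) = p*(-20 + p) (F(p) = (-5*(-2)² + p)*p = (-5*4 + p)*p = (-20 + p)*p = p*(-20 + p))
F(-(347 - 1*75)) - (-237553)/194518 = (-(347 - 1*75))*(-20 - (347 - 1*75)) - (-237553)/194518 = (-(347 - 75))*(-20 - (347 - 75)) - (-237553)/194518 = (-1*272)*(-20 - 1*272) - 1*(-237553/194518) = -272*(-20 - 272) + 237553/194518 = -272*(-292) + 237553/194518 = 79424 + 237553/194518 = 15449635185/194518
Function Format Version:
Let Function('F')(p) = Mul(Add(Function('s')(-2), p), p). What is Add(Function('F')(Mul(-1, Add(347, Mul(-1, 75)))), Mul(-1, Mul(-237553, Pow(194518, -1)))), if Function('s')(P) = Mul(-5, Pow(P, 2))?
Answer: Rational(15449635185, 194518) ≈ 79425.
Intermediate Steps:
Function('F')(p) = Mul(p, Add(-20, p)) (Function('F')(p) = Mul(Add(Mul(-5, Pow(-2, 2)), p), p) = Mul(Add(Mul(-5, 4), p), p) = Mul(Add(-20, p), p) = Mul(p, Add(-20, p)))
Add(Function('F')(Mul(-1, Add(347, Mul(-1, 75)))), Mul(-1, Mul(-237553, Pow(194518, -1)))) = Add(Mul(Mul(-1, Add(347, Mul(-1, 75))), Add(-20, Mul(-1, Add(347, Mul(-1, 75))))), Mul(-1, Mul(-237553, Pow(194518, -1)))) = Add(Mul(Mul(-1, Add(347, -75)), Add(-20, Mul(-1, Add(347, -75)))), Mul(-1, Mul(-237553, Rational(1, 194518)))) = Add(Mul(Mul(-1, 272), Add(-20, Mul(-1, 272))), Mul(-1, Rational(-237553, 194518))) = Add(Mul(-272, Add(-20, -272)), Rational(237553, 194518)) = Add(Mul(-272, -292), Rational(237553, 194518)) = Add(79424, Rational(237553, 194518)) = Rational(15449635185, 194518)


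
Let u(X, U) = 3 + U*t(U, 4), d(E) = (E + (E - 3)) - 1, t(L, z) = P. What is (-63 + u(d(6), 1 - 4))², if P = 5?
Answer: 5625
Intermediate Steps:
t(L, z) = 5
d(E) = -4 + 2*E (d(E) = (E + (-3 + E)) - 1 = (-3 + 2*E) - 1 = -4 + 2*E)
u(X, U) = 3 + 5*U (u(X, U) = 3 + U*5 = 3 + 5*U)
(-63 + u(d(6), 1 - 4))² = (-63 + (3 + 5*(1 - 4)))² = (-63 + (3 + 5*(-3)))² = (-63 + (3 - 15))² = (-63 - 12)² = (-75)² = 5625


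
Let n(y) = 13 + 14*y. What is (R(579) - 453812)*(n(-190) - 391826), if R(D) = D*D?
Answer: 46773058083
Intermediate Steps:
R(D) = D²
(R(579) - 453812)*(n(-190) - 391826) = (579² - 453812)*((13 + 14*(-190)) - 391826) = (335241 - 453812)*((13 - 2660) - 391826) = -118571*(-2647 - 391826) = -118571*(-394473) = 46773058083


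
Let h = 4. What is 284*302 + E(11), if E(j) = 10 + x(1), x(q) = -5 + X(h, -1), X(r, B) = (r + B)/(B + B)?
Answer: 171543/2 ≈ 85772.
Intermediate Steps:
X(r, B) = (B + r)/(2*B) (X(r, B) = (B + r)/((2*B)) = (B + r)*(1/(2*B)) = (B + r)/(2*B))
x(q) = -13/2 (x(q) = -5 + (½)*(-1 + 4)/(-1) = -5 + (½)*(-1)*3 = -5 - 3/2 = -13/2)
E(j) = 7/2 (E(j) = 10 - 13/2 = 7/2)
284*302 + E(11) = 284*302 + 7/2 = 85768 + 7/2 = 171543/2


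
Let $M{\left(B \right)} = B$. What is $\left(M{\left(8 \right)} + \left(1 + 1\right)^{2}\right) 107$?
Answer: $1284$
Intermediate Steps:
$\left(M{\left(8 \right)} + \left(1 + 1\right)^{2}\right) 107 = \left(8 + \left(1 + 1\right)^{2}\right) 107 = \left(8 + 2^{2}\right) 107 = \left(8 + 4\right) 107 = 12 \cdot 107 = 1284$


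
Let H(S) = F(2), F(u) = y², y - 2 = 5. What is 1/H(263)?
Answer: 1/49 ≈ 0.020408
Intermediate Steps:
y = 7 (y = 2 + 5 = 7)
F(u) = 49 (F(u) = 7² = 49)
H(S) = 49
1/H(263) = 1/49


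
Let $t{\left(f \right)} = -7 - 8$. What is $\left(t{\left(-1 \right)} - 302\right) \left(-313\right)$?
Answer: $99221$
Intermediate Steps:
$t{\left(f \right)} = -15$ ($t{\left(f \right)} = -7 - 8 = -15$)
$\left(t{\left(-1 \right)} - 302\right) \left(-313\right) = \left(-15 - 302\right) \left(-313\right) = \left(-317\right) \left(-313\right) = 99221$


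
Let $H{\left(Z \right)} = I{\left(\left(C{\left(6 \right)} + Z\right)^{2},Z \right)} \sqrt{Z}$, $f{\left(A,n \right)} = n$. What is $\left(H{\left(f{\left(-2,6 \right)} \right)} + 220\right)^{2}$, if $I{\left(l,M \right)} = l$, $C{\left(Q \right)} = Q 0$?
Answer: $56176 + 15840 \sqrt{6} \approx 94976.0$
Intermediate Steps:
$C{\left(Q \right)} = 0$
$H{\left(Z \right)} = Z^{\frac{5}{2}}$ ($H{\left(Z \right)} = \left(0 + Z\right)^{2} \sqrt{Z} = Z^{2} \sqrt{Z} = Z^{\frac{5}{2}}$)
$\left(H{\left(f{\left(-2,6 \right)} \right)} + 220\right)^{2} = \left(6^{\frac{5}{2}} + 220\right)^{2} = \left(36 \sqrt{6} + 220\right)^{2} = \left(220 + 36 \sqrt{6}\right)^{2}$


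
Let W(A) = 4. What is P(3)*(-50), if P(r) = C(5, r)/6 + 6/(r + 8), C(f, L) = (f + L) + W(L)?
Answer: -1400/11 ≈ -127.27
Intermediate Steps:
C(f, L) = 4 + L + f (C(f, L) = (f + L) + 4 = (L + f) + 4 = 4 + L + f)
P(r) = 3/2 + 6/(8 + r) + r/6 (P(r) = (4 + r + 5)/6 + 6/(r + 8) = (9 + r)*(1/6) + 6/(8 + r) = (3/2 + r/6) + 6/(8 + r) = 3/2 + 6/(8 + r) + r/6)
P(3)*(-50) = ((108 + 3**2 + 17*3)/(6*(8 + 3)))*(-50) = ((1/6)*(108 + 9 + 51)/11)*(-50) = ((1/6)*(1/11)*168)*(-50) = (28/11)*(-50) = -1400/11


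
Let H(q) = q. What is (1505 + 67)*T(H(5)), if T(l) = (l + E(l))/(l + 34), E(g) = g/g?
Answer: 3144/13 ≈ 241.85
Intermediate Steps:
E(g) = 1
T(l) = (1 + l)/(34 + l) (T(l) = (l + 1)/(l + 34) = (1 + l)/(34 + l))
(1505 + 67)*T(H(5)) = (1505 + 67)*((1 + 5)/(34 + 5)) = 1572*(6/39) = 1572*((1/39)*6) = 1572*(2/13) = 3144/13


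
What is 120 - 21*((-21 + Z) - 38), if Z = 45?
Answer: 414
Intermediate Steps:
120 - 21*((-21 + Z) - 38) = 120 - 21*((-21 + 45) - 38) = 120 - 21*(24 - 38) = 120 - 21*(-14) = 120 + 294 = 414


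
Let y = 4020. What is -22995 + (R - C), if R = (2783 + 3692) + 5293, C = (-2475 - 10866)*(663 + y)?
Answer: 62464676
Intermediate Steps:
C = -62475903 (C = (-2475 - 10866)*(663 + 4020) = -13341*4683 = -62475903)
R = 11768 (R = 6475 + 5293 = 11768)
-22995 + (R - C) = -22995 + (11768 - 1*(-62475903)) = -22995 + (11768 + 62475903) = -22995 + 62487671 = 62464676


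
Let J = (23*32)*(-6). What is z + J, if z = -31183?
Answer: -35599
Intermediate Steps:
J = -4416 (J = 736*(-6) = -4416)
z + J = -31183 - 4416 = -35599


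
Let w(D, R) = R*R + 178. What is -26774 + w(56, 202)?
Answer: 14208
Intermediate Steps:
w(D, R) = 178 + R**2 (w(D, R) = R**2 + 178 = 178 + R**2)
-26774 + w(56, 202) = -26774 + (178 + 202**2) = -26774 + (178 + 40804) = -26774 + 40982 = 14208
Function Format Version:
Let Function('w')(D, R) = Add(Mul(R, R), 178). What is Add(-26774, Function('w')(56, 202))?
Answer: 14208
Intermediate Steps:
Function('w')(D, R) = Add(178, Pow(R, 2)) (Function('w')(D, R) = Add(Pow(R, 2), 178) = Add(178, Pow(R, 2)))
Add(-26774, Function('w')(56, 202)) = Add(-26774, Add(178, Pow(202, 2))) = Add(-26774, Add(178, 40804)) = Add(-26774, 40982) = 14208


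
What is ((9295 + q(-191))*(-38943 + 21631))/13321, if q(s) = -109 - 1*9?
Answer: -22696032/1903 ≈ -11926.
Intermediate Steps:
q(s) = -118 (q(s) = -109 - 9 = -118)
((9295 + q(-191))*(-38943 + 21631))/13321 = ((9295 - 118)*(-38943 + 21631))/13321 = (9177*(-17312))*(1/13321) = -158872224*1/13321 = -22696032/1903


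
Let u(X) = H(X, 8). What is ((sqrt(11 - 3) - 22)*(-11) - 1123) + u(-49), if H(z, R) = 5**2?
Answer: -856 - 22*sqrt(2) ≈ -887.11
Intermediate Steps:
H(z, R) = 25
u(X) = 25
((sqrt(11 - 3) - 22)*(-11) - 1123) + u(-49) = ((sqrt(11 - 3) - 22)*(-11) - 1123) + 25 = ((sqrt(8) - 22)*(-11) - 1123) + 25 = ((2*sqrt(2) - 22)*(-11) - 1123) + 25 = ((-22 + 2*sqrt(2))*(-11) - 1123) + 25 = ((242 - 22*sqrt(2)) - 1123) + 25 = (-881 - 22*sqrt(2)) + 25 = -856 - 22*sqrt(2)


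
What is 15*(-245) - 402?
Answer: -4077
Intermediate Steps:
15*(-245) - 402 = -3675 - 402 = -4077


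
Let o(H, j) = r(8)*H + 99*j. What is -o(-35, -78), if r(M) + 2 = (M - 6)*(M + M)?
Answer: 8772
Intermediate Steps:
r(M) = -2 + 2*M*(-6 + M) (r(M) = -2 + (M - 6)*(M + M) = -2 + (-6 + M)*(2*M) = -2 + 2*M*(-6 + M))
o(H, j) = 30*H + 99*j (o(H, j) = (-2 - 12*8 + 2*8**2)*H + 99*j = (-2 - 96 + 2*64)*H + 99*j = (-2 - 96 + 128)*H + 99*j = 30*H + 99*j)
-o(-35, -78) = -(30*(-35) + 99*(-78)) = -(-1050 - 7722) = -1*(-8772) = 8772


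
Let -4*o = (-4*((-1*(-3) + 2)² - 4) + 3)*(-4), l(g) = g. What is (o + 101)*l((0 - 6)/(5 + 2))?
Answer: -120/7 ≈ -17.143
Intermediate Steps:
o = -81 (o = -(-4*((-1*(-3) + 2)² - 4) + 3)*(-4)/4 = -(-4*((3 + 2)² - 4) + 3)*(-4)/4 = -(-4*(5² - 4) + 3)*(-4)/4 = -(-4*(25 - 4) + 3)*(-4)/4 = -(-4*21 + 3)*(-4)/4 = -(-84 + 3)*(-4)/4 = -(-81)*(-4)/4 = -¼*324 = -81)
(o + 101)*l((0 - 6)/(5 + 2)) = (-81 + 101)*((0 - 6)/(5 + 2)) = 20*(-6/7) = -120/7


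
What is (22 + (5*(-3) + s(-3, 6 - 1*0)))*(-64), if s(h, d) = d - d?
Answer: -448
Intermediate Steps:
s(h, d) = 0
(22 + (5*(-3) + s(-3, 6 - 1*0)))*(-64) = (22 + (5*(-3) + 0))*(-64) = (22 + (-15 + 0))*(-64) = (22 - 15)*(-64) = 7*(-64) = -448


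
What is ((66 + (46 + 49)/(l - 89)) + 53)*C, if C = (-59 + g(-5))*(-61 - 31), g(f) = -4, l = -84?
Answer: 118771632/173 ≈ 6.8654e+5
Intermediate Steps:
C = 5796 (C = (-59 - 4)*(-61 - 31) = -63*(-92) = 5796)
((66 + (46 + 49)/(l - 89)) + 53)*C = ((66 + (46 + 49)/(-84 - 89)) + 53)*5796 = ((66 + 95/(-173)) + 53)*5796 = ((66 + 95*(-1/173)) + 53)*5796 = ((66 - 95/173) + 53)*5796 = (11323/173 + 53)*5796 = (20492/173)*5796 = 118771632/173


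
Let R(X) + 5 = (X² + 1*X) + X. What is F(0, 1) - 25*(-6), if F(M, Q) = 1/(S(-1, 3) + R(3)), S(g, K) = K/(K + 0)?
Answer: 1651/11 ≈ 150.09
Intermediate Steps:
S(g, K) = 1 (S(g, K) = K/K = 1)
R(X) = -5 + X² + 2*X (R(X) = -5 + ((X² + 1*X) + X) = -5 + ((X² + X) + X) = -5 + ((X + X²) + X) = -5 + (X² + 2*X) = -5 + X² + 2*X)
F(M, Q) = 1/11 (F(M, Q) = 1/(1 + (-5 + 3² + 2*3)) = 1/(1 + (-5 + 9 + 6)) = 1/(1 + 10) = 1/11)
F(0, 1) - 25*(-6) = 1/11 - 25*(-6) = 1/11 + 150 = 1651/11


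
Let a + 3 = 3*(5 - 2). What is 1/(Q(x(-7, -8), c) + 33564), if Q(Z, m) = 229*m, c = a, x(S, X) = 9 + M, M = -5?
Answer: 1/34938 ≈ 2.8622e-5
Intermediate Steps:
a = 6 (a = -3 + 3*(5 - 2) = -3 + 3*3 = -3 + 9 = 6)
x(S, X) = 4 (x(S, X) = 9 - 5 = 4)
c = 6
1/(Q(x(-7, -8), c) + 33564) = 1/(229*6 + 33564) = 1/(1374 + 33564) = 1/34938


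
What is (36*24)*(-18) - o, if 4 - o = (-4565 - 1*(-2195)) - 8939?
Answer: -26865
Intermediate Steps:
o = 11313 (o = 4 - ((-4565 - 1*(-2195)) - 8939) = 4 - ((-4565 + 2195) - 8939) = 4 - (-2370 - 8939) = 4 - 1*(-11309) = 4 + 11309 = 11313)
(36*24)*(-18) - o = (36*24)*(-18) - 1*11313 = 864*(-18) - 11313 = -15552 - 11313 = -26865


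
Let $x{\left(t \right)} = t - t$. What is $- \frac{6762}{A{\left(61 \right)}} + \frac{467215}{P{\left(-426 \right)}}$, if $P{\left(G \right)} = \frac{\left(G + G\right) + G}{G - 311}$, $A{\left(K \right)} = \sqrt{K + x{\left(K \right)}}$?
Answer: $\frac{344337455}{1278} - \frac{6762 \sqrt{61}}{61} \approx 2.6857 \cdot 10^{5}$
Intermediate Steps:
$x{\left(t \right)} = 0$
$A{\left(K \right)} = \sqrt{K}$ ($A{\left(K \right)} = \sqrt{K + 0} = \sqrt{K}$)
$P{\left(G \right)} = \frac{3 G}{-311 + G}$ ($P{\left(G \right)} = \frac{2 G + G}{-311 + G} = \frac{3 G}{-311 + G}$)
$- \frac{6762}{A{\left(61 \right)}} + \frac{467215}{P{\left(-426 \right)}} = - \frac{6762}{\sqrt{61}} + \frac{467215}{3 \left(-426\right) \frac{1}{-311 - 426}} = - 6762 \frac{\sqrt{61}}{61} + \frac{467215}{3 \left(-426\right) \frac{1}{-737}} = - \frac{6762 \sqrt{61}}{61} + \frac{467215}{3 \left(-426\right) \left(- \frac{1}{737}\right)} = - \frac{6762 \sqrt{61}}{61} + \frac{467215}{\frac{1278}{737}} = - \frac{6762 \sqrt{61}}{61} + 467215 \cdot \frac{737}{1278} = - \frac{6762 \sqrt{61}}{61} + \frac{344337455}{1278} = \frac{344337455}{1278} - \frac{6762 \sqrt{61}}{61}$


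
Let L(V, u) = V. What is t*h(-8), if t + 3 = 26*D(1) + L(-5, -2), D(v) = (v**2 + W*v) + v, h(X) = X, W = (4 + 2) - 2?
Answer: -1184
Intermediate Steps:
W = 4 (W = 6 - 2 = 4)
D(v) = v**2 + 5*v (D(v) = (v**2 + 4*v) + v = v**2 + 5*v)
t = 148 (t = -3 + (26*(1*(5 + 1)) - 5) = -3 + (26*(1*6) - 5) = -3 + (26*6 - 5) = -3 + (156 - 5) = -3 + 151 = 148)
t*h(-8) = 148*(-8) = -1184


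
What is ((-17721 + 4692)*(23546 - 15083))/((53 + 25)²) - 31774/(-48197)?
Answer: -45420694659/2506244 ≈ -18123.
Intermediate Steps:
((-17721 + 4692)*(23546 - 15083))/((53 + 25)²) - 31774/(-48197) = (-13029*8463)/(78²) - 31774*(-1/48197) = -110264427/6084 + 31774/48197 = -110264427*1/6084 + 31774/48197 = -942431/52 + 31774/48197 = -45420694659/2506244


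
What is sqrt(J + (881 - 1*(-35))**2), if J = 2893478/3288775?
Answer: sqrt(7408386623525322)/93965 ≈ 916.00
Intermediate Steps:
J = 413354/469825 (J = 2893478*(1/3288775) = 413354/469825 ≈ 0.87980)
sqrt(J + (881 - 1*(-35))**2) = sqrt(413354/469825 + (881 - 1*(-35))**2) = sqrt(413354/469825 + (881 + 35)**2) = sqrt(413354/469825 + 916**2) = sqrt(413354/469825 + 839056) = sqrt(394209898554/469825) = sqrt(7408386623525322)/93965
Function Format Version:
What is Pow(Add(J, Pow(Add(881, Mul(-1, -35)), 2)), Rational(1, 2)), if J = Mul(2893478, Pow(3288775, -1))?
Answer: Mul(Rational(1, 93965), Pow(7408386623525322, Rational(1, 2))) ≈ 916.00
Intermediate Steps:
J = Rational(413354, 469825) (J = Mul(2893478, Rational(1, 3288775)) = Rational(413354, 469825) ≈ 0.87980)
Pow(Add(J, Pow(Add(881, Mul(-1, -35)), 2)), Rational(1, 2)) = Pow(Add(Rational(413354, 469825), Pow(Add(881, Mul(-1, -35)), 2)), Rational(1, 2)) = Pow(Add(Rational(413354, 469825), Pow(Add(881, 35), 2)), Rational(1, 2)) = Pow(Add(Rational(413354, 469825), Pow(916, 2)), Rational(1, 2)) = Pow(Add(Rational(413354, 469825), 839056), Rational(1, 2)) = Pow(Rational(394209898554, 469825), Rational(1, 2)) = Mul(Rational(1, 93965), Pow(7408386623525322, Rational(1, 2)))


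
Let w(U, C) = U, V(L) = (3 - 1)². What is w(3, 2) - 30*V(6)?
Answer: -117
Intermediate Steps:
V(L) = 4 (V(L) = 2² = 4)
w(3, 2) - 30*V(6) = 3 - 30*4 = 3 - 120 = -117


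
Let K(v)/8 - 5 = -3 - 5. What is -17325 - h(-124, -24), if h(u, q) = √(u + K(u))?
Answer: -17325 - 2*I*√37 ≈ -17325.0 - 12.166*I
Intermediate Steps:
K(v) = -24 (K(v) = 40 + 8*(-3 - 5) = 40 + 8*(-8) = 40 - 64 = -24)
h(u, q) = √(-24 + u) (h(u, q) = √(u - 24) = √(-24 + u))
-17325 - h(-124, -24) = -17325 - √(-24 - 124) = -17325 - √(-148) = -17325 - 2*I*√37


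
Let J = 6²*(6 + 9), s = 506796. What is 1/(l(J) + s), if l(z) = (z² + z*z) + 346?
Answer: 1/1090342 ≈ 9.1714e-7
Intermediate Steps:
J = 540 (J = 36*15 = 540)
l(z) = 346 + 2*z² (l(z) = (z² + z²) + 346 = 2*z² + 346 = 346 + 2*z²)
1/(l(J) + s) = 1/((346 + 2*540²) + 506796) = 1/((346 + 2*291600) + 506796) = 1/((346 + 583200) + 506796) = 1/(583546 + 506796) = 1/1090342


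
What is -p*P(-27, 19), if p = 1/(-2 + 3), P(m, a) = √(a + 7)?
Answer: -√26 ≈ -5.0990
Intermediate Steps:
P(m, a) = √(7 + a)
p = 1 (p = 1/1 = 1)
-p*P(-27, 19) = -√(7 + 19) = -√26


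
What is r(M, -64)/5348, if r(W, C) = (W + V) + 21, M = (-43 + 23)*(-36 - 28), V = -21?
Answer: 320/1337 ≈ 0.23934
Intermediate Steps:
M = 1280 (M = -20*(-64) = 1280)
r(W, C) = W (r(W, C) = (W - 21) + 21 = (-21 + W) + 21 = W)
r(M, -64)/5348 = 1280/5348 = 1280*(1/5348) = 320/1337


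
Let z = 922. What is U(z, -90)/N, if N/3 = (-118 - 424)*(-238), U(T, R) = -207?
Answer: -69/128996 ≈ -0.00053490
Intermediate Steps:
N = 386988 (N = 3*((-118 - 424)*(-238)) = 3*(-542*(-238)) = 3*128996 = 386988)
U(z, -90)/N = -207/386988 = -207*1/386988 = -69/128996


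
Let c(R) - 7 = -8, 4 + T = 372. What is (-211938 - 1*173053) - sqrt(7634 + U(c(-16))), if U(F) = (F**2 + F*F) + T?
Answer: -384991 - 2*sqrt(2001) ≈ -3.8508e+5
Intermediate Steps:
T = 368 (T = -4 + 372 = 368)
c(R) = -1 (c(R) = 7 - 8 = -1)
U(F) = 368 + 2*F**2 (U(F) = (F**2 + F*F) + 368 = (F**2 + F**2) + 368 = 2*F**2 + 368 = 368 + 2*F**2)
(-211938 - 1*173053) - sqrt(7634 + U(c(-16))) = (-211938 - 1*173053) - sqrt(7634 + (368 + 2*(-1)**2)) = (-211938 - 173053) - sqrt(7634 + (368 + 2*1)) = -384991 - sqrt(7634 + (368 + 2)) = -384991 - sqrt(7634 + 370) = -384991 - sqrt(8004) = -384991 - 2*sqrt(2001)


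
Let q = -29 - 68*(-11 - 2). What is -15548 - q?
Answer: -16403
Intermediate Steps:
q = 855 (q = -29 - 68*(-13) = -29 + 884 = 855)
-15548 - q = -15548 - 1*855 = -15548 - 855 = -16403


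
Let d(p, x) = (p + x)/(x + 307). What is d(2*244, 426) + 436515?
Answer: 319966409/733 ≈ 4.3652e+5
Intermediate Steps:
d(p, x) = (p + x)/(307 + x)
d(2*244, 426) + 436515 = (2*244 + 426)/(307 + 426) + 436515 = (488 + 426)/733 + 436515 = (1/733)*914 + 436515 = 914/733 + 436515 = 319966409/733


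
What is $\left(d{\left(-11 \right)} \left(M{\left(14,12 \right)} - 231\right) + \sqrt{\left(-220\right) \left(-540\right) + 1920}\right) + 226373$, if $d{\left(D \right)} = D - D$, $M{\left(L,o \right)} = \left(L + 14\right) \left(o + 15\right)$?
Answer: $226373 + 4 \sqrt{7545} \approx 2.2672 \cdot 10^{5}$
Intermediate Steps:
$M{\left(L,o \right)} = \left(14 + L\right) \left(15 + o\right)$
$d{\left(D \right)} = 0$
$\left(d{\left(-11 \right)} \left(M{\left(14,12 \right)} - 231\right) + \sqrt{\left(-220\right) \left(-540\right) + 1920}\right) + 226373 = \left(0 \left(\left(210 + 14 \cdot 12 + 15 \cdot 14 + 14 \cdot 12\right) - 231\right) + \sqrt{\left(-220\right) \left(-540\right) + 1920}\right) + 226373 = \left(0 \left(\left(210 + 168 + 210 + 168\right) - 231\right) + \sqrt{118800 + 1920}\right) + 226373 = \left(0 \left(756 - 231\right) + \sqrt{120720}\right) + 226373 = \left(0 \cdot 525 + 4 \sqrt{7545}\right) + 226373 = \left(0 + 4 \sqrt{7545}\right) + 226373 = 4 \sqrt{7545} + 226373 = 226373 + 4 \sqrt{7545}$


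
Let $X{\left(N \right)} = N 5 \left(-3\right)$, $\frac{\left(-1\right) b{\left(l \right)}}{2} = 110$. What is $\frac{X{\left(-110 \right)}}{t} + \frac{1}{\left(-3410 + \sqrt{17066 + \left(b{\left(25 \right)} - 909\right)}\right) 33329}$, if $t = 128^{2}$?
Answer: $\frac{319292941082555}{3170482426896384} - \frac{\sqrt{15937}}{387021780627} \approx 0.10071$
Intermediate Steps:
$b{\left(l \right)} = -220$ ($b{\left(l \right)} = \left(-2\right) 110 = -220$)
$t = 16384$
$X{\left(N \right)} = - 15 N$ ($X{\left(N \right)} = 5 N \left(-3\right) = - 15 N$)
$\frac{X{\left(-110 \right)}}{t} + \frac{1}{\left(-3410 + \sqrt{17066 + \left(b{\left(25 \right)} - 909\right)}\right) 33329} = \frac{\left(-15\right) \left(-110\right)}{16384} + \frac{1}{\left(-3410 + \sqrt{17066 - 1129}\right) 33329} = 1650 \cdot \frac{1}{16384} + \frac{1}{-3410 + \sqrt{17066 - 1129}} \cdot \frac{1}{33329} = \frac{825}{8192} + \frac{1}{-3410 + \sqrt{15937}} \cdot \frac{1}{33329} = \frac{825}{8192} + \frac{1}{33329 \left(-3410 + \sqrt{15937}\right)}$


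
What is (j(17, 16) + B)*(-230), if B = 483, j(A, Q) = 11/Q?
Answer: -889985/8 ≈ -1.1125e+5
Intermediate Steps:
(j(17, 16) + B)*(-230) = (11/16 + 483)*(-230) = (7739/16)*(-230) = -889985/8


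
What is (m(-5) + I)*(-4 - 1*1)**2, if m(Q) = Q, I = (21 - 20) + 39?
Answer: 875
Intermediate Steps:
I = 40 (I = 1 + 39 = 40)
(m(-5) + I)*(-4 - 1*1)**2 = (-5 + 40)*(-4 - 1*1)**2 = 35*(-4 - 1)**2 = 35*(-5)**2 = 35*25 = 875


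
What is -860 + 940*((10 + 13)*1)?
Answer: 20760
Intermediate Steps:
-860 + 940*((10 + 13)*1) = -860 + 940*(23*1) = -860 + 940*23 = -860 + 21620 = 20760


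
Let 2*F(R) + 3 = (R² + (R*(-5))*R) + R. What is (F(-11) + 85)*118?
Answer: -19352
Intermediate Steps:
F(R) = -3/2 + R/2 - 2*R² (F(R) = -3/2 + ((R² + (R*(-5))*R) + R)/2 = -3/2 + ((R² + (-5*R)*R) + R)/2 = -3/2 + ((R² - 5*R²) + R)/2 = -3/2 + (-4*R² + R)/2 = -3/2 + (R - 4*R²)/2 = -3/2 + (R/2 - 2*R²) = -3/2 + R/2 - 2*R²)
(F(-11) + 85)*118 = ((-3/2 + (½)*(-11) - 2*(-11)²) + 85)*118 = ((-3/2 - 11/2 - 2*121) + 85)*118 = ((-3/2 - 11/2 - 242) + 85)*118 = (-249 + 85)*118 = -164*118 = -19352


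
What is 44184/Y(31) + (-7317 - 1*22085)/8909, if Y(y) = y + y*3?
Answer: 97497352/276179 ≈ 353.02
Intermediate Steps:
Y(y) = 4*y (Y(y) = y + 3*y = 4*y)
44184/Y(31) + (-7317 - 1*22085)/8909 = 44184/((4*31)) + (-7317 - 1*22085)/8909 = 44184/124 + (-7317 - 22085)*(1/8909) = 44184*(1/124) - 29402*1/8909 = 11046/31 - 29402/8909 = 97497352/276179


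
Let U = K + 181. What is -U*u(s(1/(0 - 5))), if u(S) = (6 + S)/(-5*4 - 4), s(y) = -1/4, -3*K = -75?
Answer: 2369/48 ≈ 49.354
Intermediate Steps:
K = 25 (K = -⅓*(-75) = 25)
s(y) = -¼ (s(y) = -1*¼ = -¼)
U = 206 (U = 25 + 181 = 206)
u(S) = -¼ - S/24 (u(S) = (6 + S)/(-20 - 4) = (6 + S)/(-24) = (6 + S)*(-1/24) = -¼ - S/24)
-U*u(s(1/(0 - 5))) = -206*(-¼ - 1/24*(-¼)) = -206*(-¼ + 1/96) = -206*(-23)/96 = -1*(-2369/48) = 2369/48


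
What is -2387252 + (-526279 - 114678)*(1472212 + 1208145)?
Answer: -1717995968901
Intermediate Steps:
-2387252 + (-526279 - 114678)*(1472212 + 1208145) = -2387252 - 640957*2680357 = -2387252 - 1717993581649 = -1717995968901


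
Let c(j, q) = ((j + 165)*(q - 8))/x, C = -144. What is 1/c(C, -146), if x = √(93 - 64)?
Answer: -√29/3234 ≈ -0.0016652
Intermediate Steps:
x = √29 ≈ 5.3852
c(j, q) = √29*(-8 + q)*(165 + j)/29 (c(j, q) = ((j + 165)*(q - 8))/(√29) = ((165 + j)*(-8 + q))*(√29/29) = ((-8 + q)*(165 + j))*(√29/29) = √29*(-8 + q)*(165 + j)/29)
1/c(C, -146) = 1/(√29*(-1320 - 8*(-144) + 165*(-146) - 144*(-146))/29) = 1/(√29*(-1320 + 1152 - 24090 + 21024)/29) = 1/((1/29)*√29*(-3234)) = 1/(-3234*√29/29) = -√29/3234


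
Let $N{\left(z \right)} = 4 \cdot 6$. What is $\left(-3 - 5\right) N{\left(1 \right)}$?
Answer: $-192$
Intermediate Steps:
$N{\left(z \right)} = 24$
$\left(-3 - 5\right) N{\left(1 \right)} = \left(-3 - 5\right) 24 = \left(-8\right) 24 = -192$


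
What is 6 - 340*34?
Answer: -11554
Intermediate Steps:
6 - 340*34 = 6 - 11560 = -11554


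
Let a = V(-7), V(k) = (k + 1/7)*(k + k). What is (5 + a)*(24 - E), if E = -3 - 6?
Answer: 3333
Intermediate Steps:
V(k) = 2*k*(⅐ + k) (V(k) = (k + ⅐)*(2*k) = (⅐ + k)*(2*k) = 2*k*(⅐ + k))
a = 96 (a = (2/7)*(-7)*(1 + 7*(-7)) = (2/7)*(-7)*(1 - 49) = (2/7)*(-7)*(-48) = 96)
E = -9
(5 + a)*(24 - E) = (5 + 96)*(24 - 1*(-9)) = 101*(24 + 9) = 101*33 = 3333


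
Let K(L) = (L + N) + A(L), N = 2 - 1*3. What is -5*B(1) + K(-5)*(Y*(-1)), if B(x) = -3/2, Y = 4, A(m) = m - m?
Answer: 63/2 ≈ 31.500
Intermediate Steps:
A(m) = 0
N = -1 (N = 2 - 3 = -1)
B(x) = -3/2 (B(x) = -3*1/2 = -3/2)
K(L) = -1 + L (K(L) = (L - 1) + 0 = (-1 + L) + 0 = -1 + L)
-5*B(1) + K(-5)*(Y*(-1)) = -5*(-3/2) + (-1 - 5)*(4*(-1)) = 15/2 - 6*(-4) = 15/2 + 24 = 63/2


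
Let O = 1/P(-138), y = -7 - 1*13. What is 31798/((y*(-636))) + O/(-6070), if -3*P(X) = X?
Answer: 221965621/88791960 ≈ 2.4998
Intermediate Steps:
y = -20 (y = -7 - 13 = -20)
P(X) = -X/3
O = 1/46 (O = 1/(-⅓*(-138)) = 1/46 ≈ 0.021739)
31798/((y*(-636))) + O/(-6070) = 31798/((-20*(-636))) + (1/46)/(-6070) = 31798/12720 + (1/46)*(-1/6070) = 31798*(1/12720) - 1/279220 = 15899/6360 - 1/279220 = 221965621/88791960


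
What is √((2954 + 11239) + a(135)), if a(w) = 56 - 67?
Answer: √14182 ≈ 119.09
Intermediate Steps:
a(w) = -11
√((2954 + 11239) + a(135)) = √((2954 + 11239) - 11) = √(14193 - 11) = √14182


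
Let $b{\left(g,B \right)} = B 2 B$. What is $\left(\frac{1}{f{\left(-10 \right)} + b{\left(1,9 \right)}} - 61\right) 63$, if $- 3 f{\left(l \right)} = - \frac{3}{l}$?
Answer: $- \frac{6221187}{1619} \approx -3842.6$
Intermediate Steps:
$f{\left(l \right)} = \frac{1}{l}$ ($f{\left(l \right)} = - \frac{\left(-3\right) \frac{1}{l}}{3} = \frac{1}{l}$)
$b{\left(g,B \right)} = 2 B^{2}$ ($b{\left(g,B \right)} = 2 B B = 2 B^{2}$)
$\left(\frac{1}{f{\left(-10 \right)} + b{\left(1,9 \right)}} - 61\right) 63 = \left(\frac{1}{\frac{1}{-10} + 2 \cdot 9^{2}} - 61\right) 63 = \left(\frac{1}{- \frac{1}{10} + 2 \cdot 81} - 61\right) 63 = \left(\frac{1}{- \frac{1}{10} + 162} - 61\right) 63 = \left(\frac{1}{\frac{1619}{10}} - 61\right) 63 = \left(\frac{10}{1619} - 61\right) 63 = \left(- \frac{98749}{1619}\right) 63 = - \frac{6221187}{1619}$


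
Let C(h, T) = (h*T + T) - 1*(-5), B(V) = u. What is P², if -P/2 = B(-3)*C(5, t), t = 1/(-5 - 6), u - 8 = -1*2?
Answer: 345744/121 ≈ 2857.4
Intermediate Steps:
u = 6 (u = 8 - 1*2 = 8 - 2 = 6)
B(V) = 6
t = -1/11 (t = 1/(-11) = -1/11 ≈ -0.090909)
C(h, T) = 5 + T + T*h (C(h, T) = (T*h + T) + 5 = (T + T*h) + 5 = 5 + T + T*h)
P = -588/11 (P = -12*(5 - 1/11 - 1/11*5) = -12*(5 - 1/11 - 5/11) = -12*49/11 = -2*294/11 = -588/11 ≈ -53.455)
P² = (-588/11)² = 345744/121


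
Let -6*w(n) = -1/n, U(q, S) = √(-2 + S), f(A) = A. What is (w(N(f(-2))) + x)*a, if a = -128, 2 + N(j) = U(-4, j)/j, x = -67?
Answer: 128768/15 - 64*I/15 ≈ 8584.5 - 4.2667*I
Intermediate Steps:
N(j) = -2 + √(-2 + j)/j
w(n) = 1/(6*n) (w(n) = -(-1)/(6*n) = 1/(6*n))
(w(N(f(-2))) + x)*a = (1/(6*(-2 + √(-2 - 2)/(-2))) - 67)*(-128) = (1/(6*(-2 - I)) - 67)*(-128) = (((-2 + I)/5)/6 - 67)*(-128) = ((-2 + I)/30 - 67)*(-128) = (-67 + (-2 + I)/30)*(-128) = 8576 - 64*(-2 + I)/15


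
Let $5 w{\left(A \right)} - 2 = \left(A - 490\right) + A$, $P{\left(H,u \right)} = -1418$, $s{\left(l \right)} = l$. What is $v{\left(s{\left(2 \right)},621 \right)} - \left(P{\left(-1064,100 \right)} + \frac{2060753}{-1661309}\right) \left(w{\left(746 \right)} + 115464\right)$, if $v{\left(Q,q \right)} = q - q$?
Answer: $\frac{272714108614092}{1661309} \approx 1.6416 \cdot 10^{8}$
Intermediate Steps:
$w{\left(A \right)} = - \frac{488}{5} + \frac{2 A}{5}$ ($w{\left(A \right)} = \frac{2}{5} + \frac{\left(A - 490\right) + A}{5} = \frac{2}{5} + \frac{\left(-490 + A\right) + A}{5} = \frac{2}{5} + \frac{-490 + 2 A}{5} = \frac{2}{5} + \left(-98 + \frac{2 A}{5}\right) = - \frac{488}{5} + \frac{2 A}{5}$)
$v{\left(Q,q \right)} = 0$
$v{\left(s{\left(2 \right)},621 \right)} - \left(P{\left(-1064,100 \right)} + \frac{2060753}{-1661309}\right) \left(w{\left(746 \right)} + 115464\right) = 0 - \left(-1418 + \frac{2060753}{-1661309}\right) \left(\left(- \frac{488}{5} + \frac{2}{5} \cdot 746\right) + 115464\right) = 0 - \left(-1418 + 2060753 \left(- \frac{1}{1661309}\right)\right) \left(\left(- \frac{488}{5} + \frac{1492}{5}\right) + 115464\right) = 0 - \left(-1418 - \frac{2060753}{1661309}\right) \left(\frac{1004}{5} + 115464\right) = 0 - \left(- \frac{2357796915}{1661309}\right) \frac{578324}{5} = 0 - - \frac{272714108614092}{1661309} = 0 + \frac{272714108614092}{1661309} = \frac{272714108614092}{1661309}$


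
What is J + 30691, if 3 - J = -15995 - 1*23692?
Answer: 70381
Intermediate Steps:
J = 39690 (J = 3 - (-15995 - 1*23692) = 3 - (-15995 - 23692) = 3 - 1*(-39687) = 3 + 39687 = 39690)
J + 30691 = 39690 + 30691 = 70381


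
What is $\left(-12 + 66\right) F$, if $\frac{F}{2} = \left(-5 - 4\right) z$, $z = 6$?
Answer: $-5832$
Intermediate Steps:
$F = -108$ ($F = 2 \left(-5 - 4\right) 6 = 2 \left(\left(-9\right) 6\right) = 2 \left(-54\right) = -108$)
$\left(-12 + 66\right) F = \left(-12 + 66\right) \left(-108\right) = 54 \left(-108\right) = -5832$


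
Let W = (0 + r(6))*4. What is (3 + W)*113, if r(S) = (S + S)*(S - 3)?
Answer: 16611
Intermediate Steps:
r(S) = 2*S*(-3 + S) (r(S) = (2*S)*(-3 + S) = 2*S*(-3 + S))
W = 144 (W = (0 + 2*6*(-3 + 6))*4 = (0 + 2*6*3)*4 = (0 + 36)*4 = 36*4 = 144)
(3 + W)*113 = (3 + 144)*113 = 147*113 = 16611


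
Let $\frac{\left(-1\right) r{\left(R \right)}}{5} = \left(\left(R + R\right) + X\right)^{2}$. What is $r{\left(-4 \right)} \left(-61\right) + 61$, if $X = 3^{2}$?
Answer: $366$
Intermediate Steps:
$X = 9$
$r{\left(R \right)} = - 5 \left(9 + 2 R\right)^{2}$ ($r{\left(R \right)} = - 5 \left(\left(R + R\right) + 9\right)^{2} = - 5 \left(2 R + 9\right)^{2} = - 5 \left(9 + 2 R\right)^{2}$)
$r{\left(-4 \right)} \left(-61\right) + 61 = - 5 \left(9 + 2 \left(-4\right)\right)^{2} \left(-61\right) + 61 = - 5 \left(9 - 8\right)^{2} \left(-61\right) + 61 = - 5 \cdot 1^{2} \left(-61\right) + 61 = \left(-5\right) 1 \left(-61\right) + 61 = \left(-5\right) \left(-61\right) + 61 = 305 + 61 = 366$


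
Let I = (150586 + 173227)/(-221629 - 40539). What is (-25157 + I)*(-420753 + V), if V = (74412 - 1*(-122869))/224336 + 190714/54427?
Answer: 4840585307189803500281175/457293480403328 ≈ 1.0585e+10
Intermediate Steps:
V = 7645918413/1744276496 (V = (74412 + 122869)*(1/224336) + 190714*(1/54427) = 197281*(1/224336) + 190714/54427 = 28183/32048 + 190714/54427 = 7645918413/1744276496 ≈ 4.3834)
I = -323813/262168 (I = 323813/(-262168) = 323813*(-1/262168) = -323813/262168 ≈ -1.2351)
(-25157 + I)*(-420753 + V) = (-25157 - 323813/262168)*(-420753 + 7645918413/1744276496) = -6595684189/262168*(-733901922603075/1744276496) = 4840585307189803500281175/457293480403328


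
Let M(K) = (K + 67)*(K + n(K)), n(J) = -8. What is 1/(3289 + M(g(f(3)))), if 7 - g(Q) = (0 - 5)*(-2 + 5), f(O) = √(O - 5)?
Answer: 1/4535 ≈ 0.00022051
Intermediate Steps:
f(O) = √(-5 + O)
g(Q) = 22 (g(Q) = 7 - (0 - 5)*(-2 + 5) = 7 - (-5)*3 = 7 - 1*(-15) = 7 + 15 = 22)
M(K) = (-8 + K)*(67 + K) (M(K) = (K + 67)*(K - 8) = (67 + K)*(-8 + K) = (-8 + K)*(67 + K))
1/(3289 + M(g(f(3)))) = 1/(3289 + (-536 + 22² + 59*22)) = 1/(3289 + (-536 + 484 + 1298)) = 1/(3289 + 1246) = 1/4535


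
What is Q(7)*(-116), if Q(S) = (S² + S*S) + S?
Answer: -12180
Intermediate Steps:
Q(S) = S + 2*S² (Q(S) = (S² + S²) + S = 2*S² + S = S + 2*S²)
Q(7)*(-116) = (7*(1 + 2*7))*(-116) = (7*(1 + 14))*(-116) = (7*15)*(-116) = 105*(-116) = -12180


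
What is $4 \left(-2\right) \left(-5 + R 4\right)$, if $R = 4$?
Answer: $-88$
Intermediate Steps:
$4 \left(-2\right) \left(-5 + R 4\right) = 4 \left(-2\right) \left(-5 + 4 \cdot 4\right) = - 8 \left(-5 + 16\right) = \left(-8\right) 11 = -88$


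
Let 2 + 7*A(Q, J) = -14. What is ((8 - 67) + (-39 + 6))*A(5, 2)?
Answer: 1472/7 ≈ 210.29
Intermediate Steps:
A(Q, J) = -16/7 (A(Q, J) = -2/7 + (⅐)*(-14) = -2/7 - 2 = -16/7)
((8 - 67) + (-39 + 6))*A(5, 2) = ((8 - 67) + (-39 + 6))*(-16/7) = (-59 - 33)*(-16/7) = -92*(-16/7) = 1472/7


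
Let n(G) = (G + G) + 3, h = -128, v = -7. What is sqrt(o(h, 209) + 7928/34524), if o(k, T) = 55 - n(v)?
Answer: 2*sqrt(137047813)/2877 ≈ 8.1382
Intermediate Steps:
n(G) = 3 + 2*G (n(G) = 2*G + 3 = 3 + 2*G)
o(k, T) = 66 (o(k, T) = 55 - (3 + 2*(-7)) = 55 - (3 - 14) = 55 - 1*(-11) = 55 + 11 = 66)
sqrt(o(h, 209) + 7928/34524) = sqrt(66 + 7928/34524) = sqrt(66 + 7928*(1/34524)) = sqrt(66 + 1982/8631) = sqrt(571628/8631) = 2*sqrt(137047813)/2877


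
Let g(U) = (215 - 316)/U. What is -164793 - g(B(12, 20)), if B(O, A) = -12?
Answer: -1977617/12 ≈ -1.6480e+5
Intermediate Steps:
g(U) = -101/U
-164793 - g(B(12, 20)) = -164793 - (-101)/(-12) = -164793 - (-101)*(-1)/12 = -164793 - 1*101/12 = -164793 - 101/12 = -1977617/12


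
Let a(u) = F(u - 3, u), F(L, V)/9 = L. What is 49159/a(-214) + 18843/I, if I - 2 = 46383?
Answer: -2243439836/90589905 ≈ -24.765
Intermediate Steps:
F(L, V) = 9*L
a(u) = -27 + 9*u (a(u) = 9*(u - 3) = 9*(-3 + u) = -27 + 9*u)
I = 46385 (I = 2 + 46383 = 46385)
49159/a(-214) + 18843/I = 49159/(-27 + 9*(-214)) + 18843/46385 = 49159/(-27 - 1926) + 18843*(1/46385) = 49159/(-1953) + 18843/46385 = 49159*(-1/1953) + 18843/46385 = -49159/1953 + 18843/46385 = -2243439836/90589905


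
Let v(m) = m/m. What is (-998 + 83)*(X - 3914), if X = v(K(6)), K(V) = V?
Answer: 3580395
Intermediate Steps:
v(m) = 1
X = 1
(-998 + 83)*(X - 3914) = (-998 + 83)*(1 - 3914) = -915*(-3913) = 3580395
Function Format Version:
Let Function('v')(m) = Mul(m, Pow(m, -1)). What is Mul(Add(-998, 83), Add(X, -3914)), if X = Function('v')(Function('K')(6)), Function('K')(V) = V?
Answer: 3580395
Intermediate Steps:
Function('v')(m) = 1
X = 1
Mul(Add(-998, 83), Add(X, -3914)) = Mul(Add(-998, 83), Add(1, -3914)) = Mul(-915, -3913) = 3580395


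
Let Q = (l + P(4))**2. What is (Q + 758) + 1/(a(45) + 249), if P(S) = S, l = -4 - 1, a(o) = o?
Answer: 223147/294 ≈ 759.00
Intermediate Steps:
l = -5
Q = 1 (Q = (-5 + 4)**2 = (-1)**2 = 1)
(Q + 758) + 1/(a(45) + 249) = (1 + 758) + 1/(45 + 249) = 759 + 1/294 = 223147/294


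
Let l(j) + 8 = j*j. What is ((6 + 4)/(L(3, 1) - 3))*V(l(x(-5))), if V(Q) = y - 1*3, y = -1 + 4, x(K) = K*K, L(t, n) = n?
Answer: 0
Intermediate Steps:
x(K) = K**2
y = 3
l(j) = -8 + j**2 (l(j) = -8 + j*j = -8 + j**2)
V(Q) = 0 (V(Q) = 3 - 1*3 = 3 - 3 = 0)
((6 + 4)/(L(3, 1) - 3))*V(l(x(-5))) = ((6 + 4)/(1 - 3))*0 = (10/(-2))*0 = (10*(-1/2))*0 = -5*0 = 0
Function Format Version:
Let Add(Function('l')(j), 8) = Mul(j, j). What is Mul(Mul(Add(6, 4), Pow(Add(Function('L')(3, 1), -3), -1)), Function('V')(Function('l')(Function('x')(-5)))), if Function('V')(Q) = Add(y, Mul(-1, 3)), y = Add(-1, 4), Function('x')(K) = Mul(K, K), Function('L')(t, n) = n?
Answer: 0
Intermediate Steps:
Function('x')(K) = Pow(K, 2)
y = 3
Function('l')(j) = Add(-8, Pow(j, 2)) (Function('l')(j) = Add(-8, Mul(j, j)) = Add(-8, Pow(j, 2)))
Function('V')(Q) = 0 (Function('V')(Q) = Add(3, Mul(-1, 3)) = Add(3, -3) = 0)
Mul(Mul(Add(6, 4), Pow(Add(Function('L')(3, 1), -3), -1)), Function('V')(Function('l')(Function('x')(-5)))) = Mul(Mul(Add(6, 4), Pow(Add(1, -3), -1)), 0) = Mul(Mul(10, Pow(-2, -1)), 0) = Mul(Mul(10, Rational(-1, 2)), 0) = Mul(-5, 0) = 0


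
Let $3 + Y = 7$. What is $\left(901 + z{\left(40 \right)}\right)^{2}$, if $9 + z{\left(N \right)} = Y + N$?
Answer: $876096$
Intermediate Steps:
$Y = 4$ ($Y = -3 + 7 = 4$)
$z{\left(N \right)} = -5 + N$ ($z{\left(N \right)} = -9 + \left(4 + N\right) = -5 + N$)
$\left(901 + z{\left(40 \right)}\right)^{2} = \left(901 + \left(-5 + 40\right)\right)^{2} = \left(901 + 35\right)^{2} = 936^{2} = 876096$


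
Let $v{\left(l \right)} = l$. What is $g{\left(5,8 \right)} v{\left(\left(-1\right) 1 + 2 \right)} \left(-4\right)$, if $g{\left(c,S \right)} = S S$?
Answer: $-256$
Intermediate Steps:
$g{\left(c,S \right)} = S^{2}$
$g{\left(5,8 \right)} v{\left(\left(-1\right) 1 + 2 \right)} \left(-4\right) = 8^{2} \left(\left(-1\right) 1 + 2\right) \left(-4\right) = 64 \left(-1 + 2\right) \left(-4\right) = 64 \cdot 1 \left(-4\right) = 64 \left(-4\right) = -256$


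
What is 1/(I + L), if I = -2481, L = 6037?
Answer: 1/3556 ≈ 0.00028121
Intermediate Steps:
1/(I + L) = 1/(-2481 + 6037) = 1/3556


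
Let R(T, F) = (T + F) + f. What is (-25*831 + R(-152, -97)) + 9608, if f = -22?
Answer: -11438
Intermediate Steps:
R(T, F) = -22 + F + T (R(T, F) = (T + F) - 22 = (F + T) - 22 = -22 + F + T)
(-25*831 + R(-152, -97)) + 9608 = (-25*831 + (-22 - 97 - 152)) + 9608 = (-20775 - 271) + 9608 = -21046 + 9608 = -11438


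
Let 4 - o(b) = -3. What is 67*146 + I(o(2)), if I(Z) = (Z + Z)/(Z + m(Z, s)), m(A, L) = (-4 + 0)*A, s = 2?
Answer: 29344/3 ≈ 9781.3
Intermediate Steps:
m(A, L) = -4*A
o(b) = 7 (o(b) = 4 - 1*(-3) = 4 + 3 = 7)
I(Z) = -⅔ (I(Z) = (Z + Z)/(Z - 4*Z) = (2*Z)/((-3*Z)) = (2*Z)*(-1/(3*Z)) = -⅔)
67*146 + I(o(2)) = 67*146 - ⅔ = 9782 - ⅔ = 29344/3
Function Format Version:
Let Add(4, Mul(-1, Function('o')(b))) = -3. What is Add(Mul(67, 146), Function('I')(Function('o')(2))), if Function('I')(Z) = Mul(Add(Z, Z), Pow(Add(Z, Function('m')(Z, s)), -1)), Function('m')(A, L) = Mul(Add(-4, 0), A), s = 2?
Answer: Rational(29344, 3) ≈ 9781.3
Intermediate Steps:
Function('m')(A, L) = Mul(-4, A)
Function('o')(b) = 7 (Function('o')(b) = Add(4, Mul(-1, -3)) = Add(4, 3) = 7)
Function('I')(Z) = Rational(-2, 3) (Function('I')(Z) = Mul(Add(Z, Z), Pow(Add(Z, Mul(-4, Z)), -1)) = Mul(Mul(2, Z), Pow(Mul(-3, Z), -1)) = Mul(Mul(2, Z), Mul(Rational(-1, 3), Pow(Z, -1))) = Rational(-2, 3))
Add(Mul(67, 146), Function('I')(Function('o')(2))) = Add(Mul(67, 146), Rational(-2, 3)) = Add(9782, Rational(-2, 3)) = Rational(29344, 3)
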